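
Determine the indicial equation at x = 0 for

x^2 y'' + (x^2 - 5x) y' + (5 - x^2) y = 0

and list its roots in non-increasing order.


Divide by x^2 to reach normal form y'' + P_1(x) y' + P_2(x) y = 0 with P_1(x) = 1 - 5/x and P_2(x) = -1 + 5/x^2.
x = 0 is a singular point because the y'-coefficient 1 - 5/x has a pole at x = 0 and the y-coefficient -1 + 5/x^2 has a pole at x = 0.
It is a regular singular point because x P_1(x) = p(x) = x - 5 and x^2 P_2(x) = q(x) = 5 - x^2 are polynomials, hence analytic at x = 0.
p(0) = -5,  q(0) = 5.
Indicial equation: r(r-1) + p(0) r + q(0) = 0, i.e. r^2 + (p(0) - 1) r + q(0) = 0, i.e. r^2 - 6 r + 5 = 0.
Discriminant: (-6)^2 - 4(5) = 16, so r = (6 ± 4)/2.
Solving: r_1 = 5, r_2 = 1.

indicial: r^2 - 6 r + 5 = 0; roots r_1 = 5, r_2 = 1


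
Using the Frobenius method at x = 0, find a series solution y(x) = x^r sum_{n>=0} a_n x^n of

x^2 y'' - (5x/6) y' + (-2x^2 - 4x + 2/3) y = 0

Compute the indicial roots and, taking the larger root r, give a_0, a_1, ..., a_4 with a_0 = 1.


Write in Frobenius form y'' + (p(x)/x) y' + (q(x)/x^2) y = 0:
  p(x) = -5/6,  q(x) = -2x^2 - 4x + 2/3.
Indicial equation: r(r-1) + (-5/6) r + (2/3) = 0 -> roots r_1 = 4/3, r_2 = 1/2.
Take r = r_1 = 4/3. Let y(x) = x^r sum_{n>=0} a_n x^n with a_0 = 1.
Substitute y = x^r sum a_n x^n and match x^{r+n}. The recurrence is
  D(n) a_n - 4 a_{n-1} - 2 a_{n-2} = 0,  where D(n) = (r+n)(r+n-1) + (-5/6)(r+n) + (2/3).
  a_n = [4 a_{n-1} + 2 a_{n-2}] / D(n).
Since the indicial polynomial factors as (r - r_1)(r - r_2), D(n) = (r_1 + n - r_1)(r_1 + n - r_2) = n(n + 5/6).
Evaluating step by step (a_0 = 1):
  n = 1: D(1) = 1(1 + 5/6) = 11/6; numerator = 4(1) = 4; a_1 = (4)/(11/6) = 24/11
  n = 2: D(2) = 2(2 + 5/6) = 17/3; numerator = 4(24/11) + 2(1) = 118/11; a_2 = (118/11)/(17/3) = 354/187
  n = 3: D(3) = 3(3 + 5/6) = 23/2; numerator = 4(354/187) + 2(24/11) = 2232/187; a_3 = (2232/187)/(23/2) = 4464/4301
  n = 4: D(4) = 4(4 + 5/6) = 58/3; numerator = 4(4464/4301) + 2(354/187) = 34140/4301; a_4 = (34140/4301)/(58/3) = 51210/124729

r = 4/3; a_0 = 1; a_1 = 24/11; a_2 = 354/187; a_3 = 4464/4301; a_4 = 51210/124729


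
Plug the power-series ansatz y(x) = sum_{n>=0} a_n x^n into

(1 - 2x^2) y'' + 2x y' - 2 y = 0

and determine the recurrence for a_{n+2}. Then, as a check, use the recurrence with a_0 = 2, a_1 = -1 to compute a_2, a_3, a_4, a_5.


Substitute y = sum_n a_n x^n.
(1 - 2 x^2) y'' contributes (n+2)(n+1) a_{n+2} - 2 n(n-1) a_n at x^n.
2 x y'(x) contributes 2 n a_n at x^n.
-2 y(x) contributes -2 a_n at x^n.
Matching x^n: (n+2)(n+1) a_{n+2} + (-2 n(n-1) + 2 n - 2) a_n = 0.
Thus a_{n+2} = (2 n(n-1) - 2 n + 2) / ((n+1)(n+2)) * a_n.

Check with a_0 = 2, a_1 = -1 (apply the recurrence for n = 0, 1, 2, 3): a_0 = 2, a_1 = -1, a_2 = 2, a_3 = 0, a_4 = 1/3, a_5 = 0.

a_(n+2) = (2 n(n-1) - 2 n + 2) / ((n+1)(n+2)) * a_n; check: a_0 = 2, a_1 = -1, a_2 = 2, a_3 = 0, a_4 = 1/3, a_5 = 0


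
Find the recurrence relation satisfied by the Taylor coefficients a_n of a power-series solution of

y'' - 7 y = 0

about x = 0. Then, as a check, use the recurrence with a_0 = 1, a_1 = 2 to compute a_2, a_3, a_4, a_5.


Substitute y = sum_n a_n x^n into y'' + (const) y = 0.
y''(x) = sum_{n>=0} (n+2)(n+1) a_{n+2} x^n.
The ODE becomes sum_n [(n+2)(n+1) a_{n+2} - 7 a_n] x^n = 0.
Setting each coefficient to zero gives the recurrence:
  (n+2)(n+1) a_{n+2} - 7 a_n = 0,
  a_{n+2} = 7 / ((n+1)(n+2)) a_n.

Check with a_0 = 1, a_1 = 2 (apply the recurrence for n = 0, 1, 2, 3): a_0 = 1, a_1 = 2, a_2 = 7/2, a_3 = 7/3, a_4 = 49/24, a_5 = 49/60.

a_{n+2} = 7/((n+1)(n+2)) * a_n; check: a_0 = 1, a_1 = 2, a_2 = 7/2, a_3 = 7/3, a_4 = 49/24, a_5 = 49/60


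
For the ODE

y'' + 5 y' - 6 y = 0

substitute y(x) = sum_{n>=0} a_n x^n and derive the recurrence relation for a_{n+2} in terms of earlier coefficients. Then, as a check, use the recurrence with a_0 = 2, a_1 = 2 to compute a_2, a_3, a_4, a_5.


Substitute y = sum_n a_n x^n.
y''(x) has coefficient (n+2)(n+1) a_{n+2} at x^n;
5 y'(x) has coefficient 5 (n+1) a_{n+1} at x^n;
-6 y(x) has coefficient -6 a_n at x^n.
Matching x^n: (n+2)(n+1) a_{n+2} + 5 (n+1) a_{n+1} - 6 a_n = 0.
Thus a_{n+2} = [-5 (n+1) a_{n+1} + 6 a_n] / ((n+1)(n+2)).

Check with a_0 = 2, a_1 = 2 (apply the recurrence for n = 0, 1, 2, 3): a_0 = 2, a_1 = 2, a_2 = 1, a_3 = 1/3, a_4 = 1/12, a_5 = 1/60.

a_(n+2) = [-5 (n+1) a_(n+1) + 6 a_n] / ((n+1)(n+2)); check: a_0 = 2, a_1 = 2, a_2 = 1, a_3 = 1/3, a_4 = 1/12, a_5 = 1/60


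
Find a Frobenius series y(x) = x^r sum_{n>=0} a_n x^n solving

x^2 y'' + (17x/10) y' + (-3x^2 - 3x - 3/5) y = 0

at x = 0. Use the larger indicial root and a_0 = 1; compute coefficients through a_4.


Write in Frobenius form y'' + (p(x)/x) y' + (q(x)/x^2) y = 0:
  p(x) = 17/10,  q(x) = -3x^2 - 3x - 3/5.
Indicial equation: r(r-1) + (17/10) r + (-3/5) = 0 -> roots r_1 = 1/2, r_2 = -6/5.
Take r = r_1 = 1/2. Let y(x) = x^r sum_{n>=0} a_n x^n with a_0 = 1.
Substitute y = x^r sum a_n x^n and match x^{r+n}. The recurrence is
  D(n) a_n - 3 a_{n-1} - 3 a_{n-2} = 0,  where D(n) = (r+n)(r+n-1) + (17/10)(r+n) + (-3/5).
  a_n = [3 a_{n-1} + 3 a_{n-2}] / D(n).
Since the indicial polynomial factors as (r - r_1)(r - r_2), D(n) = (r_1 + n - r_1)(r_1 + n - r_2) = n(n + 17/10).
Evaluating step by step (a_0 = 1):
  n = 1: D(1) = 1(1 + 17/10) = 27/10; numerator = 3(1) = 3; a_1 = (3)/(27/10) = 10/9
  n = 2: D(2) = 2(2 + 17/10) = 37/5; numerator = 3(10/9) + 3(1) = 19/3; a_2 = (19/3)/(37/5) = 95/111
  n = 3: D(3) = 3(3 + 17/10) = 141/10; numerator = 3(95/111) + 3(10/9) = 655/111; a_3 = (655/111)/(141/10) = 6550/15651
  n = 4: D(4) = 4(4 + 17/10) = 114/5; numerator = 3(6550/15651) + 3(95/111) = 19945/5217; a_4 = (19945/5217)/(114/5) = 99725/594738

r = 1/2; a_0 = 1; a_1 = 10/9; a_2 = 95/111; a_3 = 6550/15651; a_4 = 99725/594738


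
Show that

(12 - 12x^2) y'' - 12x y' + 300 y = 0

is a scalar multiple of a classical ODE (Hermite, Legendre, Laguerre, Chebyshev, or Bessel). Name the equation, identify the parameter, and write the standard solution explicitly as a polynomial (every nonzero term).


All three coefficients share the factor 12; dividing through by 12 gives  (1 - x^2) y'' - x y' + 25 y = 0.
This matches the Chebyshev equation (1 - x^2) y'' - x y' + n^2 y = 0 (note the -x y' term, not -2x y') with n^2 = 25, so n = 5; the polynomial solution is T_5(x).
With y = sum_k a_k x^k, matching x^k gives (k+2)(k+1) a_{k+2} = (k^2 - n^2) a_k = (k - 5)(k + 5) a_k. The right side vanishes at k = 5, so the series with the parity of 5 terminates at degree 5.
Standard normalization: leading coefficient of T_n is 2^(n-1), so a_5 = 2^4 = 16. Work downward with a_k = (k+1)(k+2) a_{k+2} / ((k - 5)(k + 5)):
  a_3 = (4)(5)(16) / ((3 - 5)(3 + 5)) = 320/(-16) = -20
  a_1 = (2)(3)(-20) / ((1 - 5)(1 + 5)) = -120/(-24) = 5
Hence T_5(x) = 16 x^5 - 20 x^3 + 5 x.

T_5(x); series = 16 x^5 - 20 x^3 + 5 x


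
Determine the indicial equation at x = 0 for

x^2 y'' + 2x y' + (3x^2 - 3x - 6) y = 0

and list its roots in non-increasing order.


Divide by x^2 to reach normal form y'' + P_1(x) y' + P_2(x) y = 0 with P_1(x) = 2/x and P_2(x) = 3 - 3/x - 6/x^2.
x = 0 is a singular point because the y'-coefficient 2/x has a pole at x = 0 and the y-coefficient 3 - 3/x - 6/x^2 has a pole at x = 0.
It is a regular singular point because x P_1(x) = p(x) = 2 and x^2 P_2(x) = q(x) = 3x^2 - 3x - 6 are polynomials, hence analytic at x = 0.
p(0) = 2,  q(0) = -6.
Indicial equation: r(r-1) + p(0) r + q(0) = 0, i.e. r^2 + (p(0) - 1) r + q(0) = 0, i.e. r^2 + 1 r - 6 = 0.
Discriminant: (1)^2 - 4(-6) = 25, so r = (-1 ± 5)/2.
Solving: r_1 = 2, r_2 = -3.

indicial: r^2 + 1 r - 6 = 0; roots r_1 = 2, r_2 = -3


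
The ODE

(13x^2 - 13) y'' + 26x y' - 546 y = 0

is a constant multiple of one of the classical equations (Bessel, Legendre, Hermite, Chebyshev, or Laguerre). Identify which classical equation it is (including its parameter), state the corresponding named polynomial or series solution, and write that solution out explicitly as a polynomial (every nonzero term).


All three coefficients share the factor -13; dividing through by -13 gives  (1 - x^2) y'' - 2x y' + 42 y = 0.
This matches the Legendre equation (1 - x^2) y'' - 2x y' + n(n+1) y = 0 (note the -2x y' term) with n(n+1) = 42, so n = 6; the polynomial solution is P_6(x).
With y = sum_k a_k x^k, matching x^k gives (k+2)(k+1) a_{k+2} = [k(k+1) - n(n+1)] a_k = (k - 6)(k + 7) a_k. The right side vanishes at k = 6, so the series with the parity of 6 terminates at degree 6.
Standard normalization (P_n(1) = 1): leading coefficient (2n)!/(2^n (n!)^2) = 479001600/(64*518400) = 231/16, so a_6 = 231/16. Work downward with a_k = (k+1)(k+2) a_{k+2} / ((k - 6)(k + 7)):
  a_4 = (5)(6)(231/16) / ((4 - 6)(4 + 7)) = (3465/8)/(-22) = -315/16
  a_2 = (3)(4)(-315/16) / ((2 - 6)(2 + 7)) = (-945/4)/(-36) = 105/16
  a_0 = (1)(2)(105/16) / ((0 - 6)(0 + 7)) = (105/8)/(-42) = -5/16
Hence P_6(x) = 231 x^6/16 - 315 x^4/16 + 105 x^2/16 - 5/16.

P_6(x); series = 231 x^6/16 - 315 x^4/16 + 105 x^2/16 - 5/16


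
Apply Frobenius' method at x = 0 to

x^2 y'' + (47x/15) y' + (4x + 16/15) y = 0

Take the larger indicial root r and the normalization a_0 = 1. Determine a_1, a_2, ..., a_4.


Write in Frobenius form y'' + (p(x)/x) y' + (q(x)/x^2) y = 0:
  p(x) = 47/15,  q(x) = 4x + 16/15.
Indicial equation: r(r-1) + (47/15) r + (16/15) = 0 -> roots r_1 = -4/5, r_2 = -4/3.
Take r = r_1 = -4/5. Let y(x) = x^r sum_{n>=0} a_n x^n with a_0 = 1.
Substitute y = x^r sum a_n x^n and match x^{r+n}. The recurrence is
  D(n) a_n + 4 a_{n-1} = 0,  where D(n) = (r+n)(r+n-1) + (47/15)(r+n) + (16/15).
  a_n = -4 / D(n) * a_{n-1}.
Since the indicial polynomial factors as (r - r_1)(r - r_2), D(n) = (r_1 + n - r_1)(r_1 + n - r_2) = n(n + 8/15).
Evaluating step by step (a_0 = 1):
  n = 1: D(1) = 1(1 + 8/15) = 23/15; numerator = -4(1) = -4; a_1 = (-4)/(23/15) = -60/23
  n = 2: D(2) = 2(2 + 8/15) = 76/15; numerator = -4(-60/23) = 240/23; a_2 = (240/23)/(76/15) = 900/437
  n = 3: D(3) = 3(3 + 8/15) = 53/5; numerator = -4(900/437) = -3600/437; a_3 = (-3600/437)/(53/5) = -18000/23161
  n = 4: D(4) = 4(4 + 8/15) = 272/15; numerator = -4(-18000/23161) = 72000/23161; a_4 = (72000/23161)/(272/15) = 67500/393737

r = -4/5; a_0 = 1; a_1 = -60/23; a_2 = 900/437; a_3 = -18000/23161; a_4 = 67500/393737


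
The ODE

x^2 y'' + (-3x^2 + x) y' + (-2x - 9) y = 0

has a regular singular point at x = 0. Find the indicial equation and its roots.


Divide by x^2 to reach normal form y'' + P_1(x) y' + P_2(x) y = 0 with P_1(x) = -3 + 1/x and P_2(x) = -2/x - 9/x^2.
x = 0 is a singular point because the y'-coefficient -3 + 1/x has a pole at x = 0 and the y-coefficient -2/x - 9/x^2 has a pole at x = 0.
It is a regular singular point because x P_1(x) = p(x) = 1 - 3x and x^2 P_2(x) = q(x) = -2x - 9 are polynomials, hence analytic at x = 0.
p(0) = 1,  q(0) = -9.
Indicial equation: r(r-1) + p(0) r + q(0) = 0, i.e. r^2 + (p(0) - 1) r + q(0) = 0, i.e. r^2 - 9 = 0.
Discriminant: (0)^2 - 4(-9) = 36, so r = (0 ± 6)/2.
Solving: r_1 = 3, r_2 = -3.

indicial: r^2 - 9 = 0; roots r_1 = 3, r_2 = -3


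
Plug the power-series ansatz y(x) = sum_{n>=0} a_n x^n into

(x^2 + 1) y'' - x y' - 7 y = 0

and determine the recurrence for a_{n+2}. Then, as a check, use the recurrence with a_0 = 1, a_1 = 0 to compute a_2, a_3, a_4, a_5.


Substitute y = sum_n a_n x^n.
(1 + 1 x^2) y'' contributes (n+2)(n+1) a_{n+2} + n(n-1) a_n at x^n.
-x y'(x) contributes -n a_n at x^n.
-7 y(x) contributes -7 a_n at x^n.
Matching x^n: (n+2)(n+1) a_{n+2} + (n(n-1) - n - 7) a_n = 0.
Thus a_{n+2} = (-n(n-1) + n + 7) / ((n+1)(n+2)) * a_n.

Check with a_0 = 1, a_1 = 0 (apply the recurrence for n = 0, 1, 2, 3): a_0 = 1, a_1 = 0, a_2 = 7/2, a_3 = 0, a_4 = 49/24, a_5 = 0.

a_(n+2) = (-n(n-1) + n + 7) / ((n+1)(n+2)) * a_n; check: a_0 = 1, a_1 = 0, a_2 = 7/2, a_3 = 0, a_4 = 49/24, a_5 = 0


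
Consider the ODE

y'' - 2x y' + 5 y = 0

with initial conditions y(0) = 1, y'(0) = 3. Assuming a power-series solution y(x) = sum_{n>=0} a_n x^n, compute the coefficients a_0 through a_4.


Ansatz: y(x) = sum_{n>=0} a_n x^n, so y'(x) = sum_{n>=1} n a_n x^(n-1) and y''(x) = sum_{n>=2} n(n-1) a_n x^(n-2).
Substitute into P(x) y'' + Q(x) y' + R(x) y = 0 with P(x) = 1, Q(x) = -2x, R(x) = 5, and match powers of x.
Initial conditions: a_0 = 1, a_1 = 3.
Setting the coefficient of each power of x to zero and solving order by order (substituting the coefficients already found):
  x^0: 2 a_2 + 5 a_0 = 0  ->  2 a_2 = -5 a_0 = -5  ->  a_2 = -5/2
  x^1: 6 a_3 + 3 a_1 = 0  ->  6 a_3 = -3 a_1 = -9  ->  a_3 = -3/2
  x^2: 12 a_4 + a_2 = 0  ->  12 a_4 = -a_2 = 5/2  ->  a_4 = 5/24
Truncated series: y(x) = 1 + 3 x - (5/2) x^2 - (3/2) x^3 + (5/24) x^4 + O(x^5).

a_0 = 1; a_1 = 3; a_2 = -5/2; a_3 = -3/2; a_4 = 5/24


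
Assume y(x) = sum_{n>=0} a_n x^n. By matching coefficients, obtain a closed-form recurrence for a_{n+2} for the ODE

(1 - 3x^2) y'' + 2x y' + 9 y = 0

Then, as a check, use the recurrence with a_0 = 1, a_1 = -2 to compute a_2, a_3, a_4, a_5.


Substitute y = sum_n a_n x^n.
(1 - 3 x^2) y'' contributes (n+2)(n+1) a_{n+2} - 3 n(n-1) a_n at x^n.
2 x y'(x) contributes 2 n a_n at x^n.
9 y(x) contributes 9 a_n at x^n.
Matching x^n: (n+2)(n+1) a_{n+2} + (-3 n(n-1) + 2 n + 9) a_n = 0.
Thus a_{n+2} = (3 n(n-1) - 2 n - 9) / ((n+1)(n+2)) * a_n.

Check with a_0 = 1, a_1 = -2 (apply the recurrence for n = 0, 1, 2, 3): a_0 = 1, a_1 = -2, a_2 = -9/2, a_3 = 11/3, a_4 = 21/8, a_5 = 11/20.

a_(n+2) = (3 n(n-1) - 2 n - 9) / ((n+1)(n+2)) * a_n; check: a_0 = 1, a_1 = -2, a_2 = -9/2, a_3 = 11/3, a_4 = 21/8, a_5 = 11/20


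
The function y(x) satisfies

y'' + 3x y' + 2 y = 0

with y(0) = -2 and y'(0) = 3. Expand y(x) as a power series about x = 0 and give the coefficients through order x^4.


Ansatz: y(x) = sum_{n>=0} a_n x^n, so y'(x) = sum_{n>=1} n a_n x^(n-1) and y''(x) = sum_{n>=2} n(n-1) a_n x^(n-2).
Substitute into P(x) y'' + Q(x) y' + R(x) y = 0 with P(x) = 1, Q(x) = 3x, R(x) = 2, and match powers of x.
Initial conditions: a_0 = -2, a_1 = 3.
Setting the coefficient of each power of x to zero and solving order by order (substituting the coefficients already found):
  x^0: 2 a_2 + 2 a_0 = 0  ->  2 a_2 = -2 a_0 = 4  ->  a_2 = 2
  x^1: 6 a_3 + 5 a_1 = 0  ->  6 a_3 = -5 a_1 = -15  ->  a_3 = -5/2
  x^2: 12 a_4 + 8 a_2 = 0  ->  12 a_4 = -8 a_2 = -16  ->  a_4 = -4/3
Truncated series: y(x) = -2 + 3 x + 2 x^2 - (5/2) x^3 - (4/3) x^4 + O(x^5).

a_0 = -2; a_1 = 3; a_2 = 2; a_3 = -5/2; a_4 = -4/3


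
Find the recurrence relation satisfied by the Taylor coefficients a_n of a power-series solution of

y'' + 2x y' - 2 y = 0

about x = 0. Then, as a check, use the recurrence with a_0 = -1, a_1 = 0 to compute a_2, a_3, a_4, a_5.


Substitute y = sum_n a_n x^n.
y''(x) has coefficient (n+2)(n+1) a_{n+2} at x^n;
2 x y'(x) has coefficient 2 n a_n at x^n (shift);
-2 y(x) has coefficient -2 a_n at x^n.
Matching x^n: (n+2)(n+1) a_{n+2} + (2n - 2) a_n = 0.
Thus a_{n+2} = (-2n + 2) / ((n+1)(n+2)) * a_n.

Check with a_0 = -1, a_1 = 0 (apply the recurrence for n = 0, 1, 2, 3): a_0 = -1, a_1 = 0, a_2 = -1, a_3 = 0, a_4 = 1/6, a_5 = 0.

a_(n+2) = (-2n + 2) / ((n+1)(n+2)) * a_n; check: a_0 = -1, a_1 = 0, a_2 = -1, a_3 = 0, a_4 = 1/6, a_5 = 0


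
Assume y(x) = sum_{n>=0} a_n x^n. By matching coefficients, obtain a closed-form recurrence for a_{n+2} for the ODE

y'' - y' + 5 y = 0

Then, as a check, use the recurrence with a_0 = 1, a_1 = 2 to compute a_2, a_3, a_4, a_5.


Substitute y = sum_n a_n x^n.
y''(x) has coefficient (n+2)(n+1) a_{n+2} at x^n;
-y'(x) has coefficient -(n+1) a_{n+1} at x^n;
5 y(x) has coefficient 5 a_n at x^n.
Matching x^n: (n+2)(n+1) a_{n+2} - (n+1) a_{n+1} + 5 a_n = 0.
Thus a_{n+2} = [(n+1) a_{n+1} - 5 a_n] / ((n+1)(n+2)).

Check with a_0 = 1, a_1 = 2 (apply the recurrence for n = 0, 1, 2, 3): a_0 = 1, a_1 = 2, a_2 = -3/2, a_3 = -13/6, a_4 = 1/12, a_5 = 67/120.

a_(n+2) = [(n+1) a_(n+1) - 5 a_n] / ((n+1)(n+2)); check: a_0 = 1, a_1 = 2, a_2 = -3/2, a_3 = -13/6, a_4 = 1/12, a_5 = 67/120


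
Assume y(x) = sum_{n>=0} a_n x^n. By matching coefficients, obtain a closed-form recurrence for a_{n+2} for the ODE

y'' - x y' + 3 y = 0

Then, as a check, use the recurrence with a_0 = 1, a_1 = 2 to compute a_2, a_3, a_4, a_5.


Substitute y = sum_n a_n x^n.
y''(x) has coefficient (n+2)(n+1) a_{n+2} at x^n;
-x y'(x) has coefficient -n a_n at x^n (shift);
3 y(x) has coefficient 3 a_n at x^n.
Matching x^n: (n+2)(n+1) a_{n+2} + (-n + 3) a_n = 0.
Thus a_{n+2} = (n - 3) / ((n+1)(n+2)) * a_n.

Check with a_0 = 1, a_1 = 2 (apply the recurrence for n = 0, 1, 2, 3): a_0 = 1, a_1 = 2, a_2 = -3/2, a_3 = -2/3, a_4 = 1/8, a_5 = 0.

a_(n+2) = (n - 3) / ((n+1)(n+2)) * a_n; check: a_0 = 1, a_1 = 2, a_2 = -3/2, a_3 = -2/3, a_4 = 1/8, a_5 = 0


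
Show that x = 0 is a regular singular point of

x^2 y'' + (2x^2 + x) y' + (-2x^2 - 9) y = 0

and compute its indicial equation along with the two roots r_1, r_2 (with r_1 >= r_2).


Divide by x^2 to reach normal form y'' + P_1(x) y' + P_2(x) y = 0 with P_1(x) = 2 + 1/x and P_2(x) = -2 - 9/x^2.
x = 0 is a singular point because the y'-coefficient 2 + 1/x has a pole at x = 0 and the y-coefficient -2 - 9/x^2 has a pole at x = 0.
It is a regular singular point because x P_1(x) = p(x) = 2x + 1 and x^2 P_2(x) = q(x) = -2x^2 - 9 are polynomials, hence analytic at x = 0.
p(0) = 1,  q(0) = -9.
Indicial equation: r(r-1) + p(0) r + q(0) = 0, i.e. r^2 + (p(0) - 1) r + q(0) = 0, i.e. r^2 - 9 = 0.
Discriminant: (0)^2 - 4(-9) = 36, so r = (0 ± 6)/2.
Solving: r_1 = 3, r_2 = -3.

indicial: r^2 - 9 = 0; roots r_1 = 3, r_2 = -3


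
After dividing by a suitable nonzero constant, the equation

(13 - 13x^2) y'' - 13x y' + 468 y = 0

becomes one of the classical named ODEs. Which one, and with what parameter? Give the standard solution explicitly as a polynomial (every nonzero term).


All three coefficients share the factor 13; dividing through by 13 gives  (1 - x^2) y'' - x y' + 36 y = 0.
This matches the Chebyshev equation (1 - x^2) y'' - x y' + n^2 y = 0 (note the -x y' term, not -2x y') with n^2 = 36, so n = 6; the polynomial solution is T_6(x).
With y = sum_k a_k x^k, matching x^k gives (k+2)(k+1) a_{k+2} = (k^2 - n^2) a_k = (k - 6)(k + 6) a_k. The right side vanishes at k = 6, so the series with the parity of 6 terminates at degree 6.
Standard normalization: leading coefficient of T_n is 2^(n-1), so a_6 = 2^5 = 32. Work downward with a_k = (k+1)(k+2) a_{k+2} / ((k - 6)(k + 6)):
  a_4 = (5)(6)(32) / ((4 - 6)(4 + 6)) = 960/(-20) = -48
  a_2 = (3)(4)(-48) / ((2 - 6)(2 + 6)) = -576/(-32) = 18
  a_0 = (1)(2)(18) / ((0 - 6)(0 + 6)) = 36/(-36) = -1
Hence T_6(x) = 32 x^6 - 48 x^4 + 18 x^2 - 1.

T_6(x); series = 32 x^6 - 48 x^4 + 18 x^2 - 1


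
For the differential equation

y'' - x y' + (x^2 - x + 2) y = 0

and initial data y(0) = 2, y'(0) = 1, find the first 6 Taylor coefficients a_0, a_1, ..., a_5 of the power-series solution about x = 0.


Ansatz: y(x) = sum_{n>=0} a_n x^n, so y'(x) = sum_{n>=1} n a_n x^(n-1) and y''(x) = sum_{n>=2} n(n-1) a_n x^(n-2).
Substitute into P(x) y'' + Q(x) y' + R(x) y = 0 with P(x) = 1, Q(x) = -x, R(x) = x^2 - x + 2, and match powers of x.
Initial conditions: a_0 = 2, a_1 = 1.
Setting the coefficient of each power of x to zero and solving order by order (substituting the coefficients already found):
  x^0: 2 a_2 + 2 a_0 = 0  ->  2 a_2 = -2 a_0 = -4  ->  a_2 = -2
  x^1: 6 a_3 + a_1 - a_0 = 0  ->  6 a_3 = -a_1 + a_0 = 1  ->  a_3 = 1/6
  x^2: 12 a_4 - a_1 + a_0 = 0  ->  12 a_4 = a_1 - a_0 = -1  ->  a_4 = -1/12
  x^3: 20 a_5 - a_3 - a_2 + a_1 = 0  ->  20 a_5 = a_3 + a_2 - a_1 = -17/6  ->  a_5 = -17/120
Truncated series: y(x) = 2 + x - 2 x^2 + (1/6) x^3 - (1/12) x^4 - (17/120) x^5 + O(x^6).

a_0 = 2; a_1 = 1; a_2 = -2; a_3 = 1/6; a_4 = -1/12; a_5 = -17/120


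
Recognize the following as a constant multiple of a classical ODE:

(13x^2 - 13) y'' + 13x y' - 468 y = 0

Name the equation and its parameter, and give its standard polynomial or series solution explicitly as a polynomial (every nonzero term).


All three coefficients share the factor -13; dividing through by -13 gives  (1 - x^2) y'' - x y' + 36 y = 0.
This matches the Chebyshev equation (1 - x^2) y'' - x y' + n^2 y = 0 (note the -x y' term, not -2x y') with n^2 = 36, so n = 6; the polynomial solution is T_6(x).
With y = sum_k a_k x^k, matching x^k gives (k+2)(k+1) a_{k+2} = (k^2 - n^2) a_k = (k - 6)(k + 6) a_k. The right side vanishes at k = 6, so the series with the parity of 6 terminates at degree 6.
Standard normalization: leading coefficient of T_n is 2^(n-1), so a_6 = 2^5 = 32. Work downward with a_k = (k+1)(k+2) a_{k+2} / ((k - 6)(k + 6)):
  a_4 = (5)(6)(32) / ((4 - 6)(4 + 6)) = 960/(-20) = -48
  a_2 = (3)(4)(-48) / ((2 - 6)(2 + 6)) = -576/(-32) = 18
  a_0 = (1)(2)(18) / ((0 - 6)(0 + 6)) = 36/(-36) = -1
Hence T_6(x) = 32 x^6 - 48 x^4 + 18 x^2 - 1.

T_6(x); series = 32 x^6 - 48 x^4 + 18 x^2 - 1


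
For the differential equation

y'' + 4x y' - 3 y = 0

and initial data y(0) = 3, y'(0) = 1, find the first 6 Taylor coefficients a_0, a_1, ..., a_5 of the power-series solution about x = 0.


Ansatz: y(x) = sum_{n>=0} a_n x^n, so y'(x) = sum_{n>=1} n a_n x^(n-1) and y''(x) = sum_{n>=2} n(n-1) a_n x^(n-2).
Substitute into P(x) y'' + Q(x) y' + R(x) y = 0 with P(x) = 1, Q(x) = 4x, R(x) = -3, and match powers of x.
Initial conditions: a_0 = 3, a_1 = 1.
Setting the coefficient of each power of x to zero and solving order by order (substituting the coefficients already found):
  x^0: 2 a_2 - 3 a_0 = 0  ->  2 a_2 = 3 a_0 = 9  ->  a_2 = 9/2
  x^1: 6 a_3 + a_1 = 0  ->  6 a_3 = -a_1 = -1  ->  a_3 = -1/6
  x^2: 12 a_4 + 5 a_2 = 0  ->  12 a_4 = -5 a_2 = -45/2  ->  a_4 = -15/8
  x^3: 20 a_5 + 9 a_3 = 0  ->  20 a_5 = -9 a_3 = 3/2  ->  a_5 = 3/40
Truncated series: y(x) = 3 + x + (9/2) x^2 - (1/6) x^3 - (15/8) x^4 + (3/40) x^5 + O(x^6).

a_0 = 3; a_1 = 1; a_2 = 9/2; a_3 = -1/6; a_4 = -15/8; a_5 = 3/40


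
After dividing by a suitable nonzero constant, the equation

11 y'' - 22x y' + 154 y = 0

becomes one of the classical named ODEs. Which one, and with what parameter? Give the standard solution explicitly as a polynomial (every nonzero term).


All three coefficients share the factor 11; dividing through by 11 gives  y'' - 2x y' + 14 y = 0.
This matches the Hermite equation y'' - 2x y' + 2n y = 0 with 2n = 14, so n = 7; the polynomial solution is H_7(x).
With y = sum_k a_k x^k, matching x^k gives (k+2)(k+1) a_{k+2} = 2(k - n) a_k = 2(k - 7) a_k. The right side vanishes at k = 7, so the series with the parity of 7 terminates at degree 7.
Standard normalization: leading coefficient of H_n is 2^n, so a_7 = 2^7 = 128. Work downward with a_k = (k+1)(k+2) a_{k+2} / (2(k - n)):
  a_5 = (6)(7)(128) / (2(5 - 7)) = 5376/(-4) = -1344
  a_3 = (4)(5)(-1344) / (2(3 - 7)) = -26880/(-8) = 3360
  a_1 = (2)(3)(3360) / (2(1 - 7)) = 20160/(-12) = -1680
Hence H_7(x) = 128 x^7 - 1344 x^5 + 3360 x^3 - 1680 x.

H_7(x); series = 128 x^7 - 1344 x^5 + 3360 x^3 - 1680 x


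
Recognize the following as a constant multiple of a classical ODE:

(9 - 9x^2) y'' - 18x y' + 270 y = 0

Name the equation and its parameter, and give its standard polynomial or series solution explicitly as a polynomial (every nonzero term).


All three coefficients share the factor 9; dividing through by 9 gives  (1 - x^2) y'' - 2x y' + 30 y = 0.
This matches the Legendre equation (1 - x^2) y'' - 2x y' + n(n+1) y = 0 (note the -2x y' term) with n(n+1) = 30, so n = 5; the polynomial solution is P_5(x).
With y = sum_k a_k x^k, matching x^k gives (k+2)(k+1) a_{k+2} = [k(k+1) - n(n+1)] a_k = (k - 5)(k + 6) a_k. The right side vanishes at k = 5, so the series with the parity of 5 terminates at degree 5.
Standard normalization (P_n(1) = 1): leading coefficient (2n)!/(2^n (n!)^2) = 3628800/(32*14400) = 63/8, so a_5 = 63/8. Work downward with a_k = (k+1)(k+2) a_{k+2} / ((k - 5)(k + 6)):
  a_3 = (4)(5)(63/8) / ((3 - 5)(3 + 6)) = (315/2)/(-18) = -35/4
  a_1 = (2)(3)(-35/4) / ((1 - 5)(1 + 6)) = (-105/2)/(-28) = 15/8
Hence P_5(x) = 63 x^5/8 - 35 x^3/4 + 15 x/8.

P_5(x); series = 63 x^5/8 - 35 x^3/4 + 15 x/8


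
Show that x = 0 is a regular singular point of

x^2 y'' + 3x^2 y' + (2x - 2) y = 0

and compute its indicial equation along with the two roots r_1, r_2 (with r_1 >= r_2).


Divide by x^2 to reach normal form y'' + P_1(x) y' + P_2(x) y = 0 with P_1(x) = 3 and P_2(x) = 2/x - 2/x^2.
x = 0 is a singular point because the y-coefficient 2/x - 2/x^2 has a pole at x = 0.
It is a regular singular point because x P_1(x) = p(x) = 3x and x^2 P_2(x) = q(x) = 2x - 2 are polynomials, hence analytic at x = 0.
p(0) = 0,  q(0) = -2.
Indicial equation: r(r-1) + p(0) r + q(0) = 0, i.e. r^2 + (p(0) - 1) r + q(0) = 0, i.e. r^2 - 1 r - 2 = 0.
Discriminant: (-1)^2 - 4(-2) = 9, so r = (1 ± 3)/2.
Solving: r_1 = 2, r_2 = -1.

indicial: r^2 - 1 r - 2 = 0; roots r_1 = 2, r_2 = -1


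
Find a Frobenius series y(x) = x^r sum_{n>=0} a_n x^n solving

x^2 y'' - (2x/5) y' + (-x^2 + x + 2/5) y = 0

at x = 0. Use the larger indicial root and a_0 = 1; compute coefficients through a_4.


Write in Frobenius form y'' + (p(x)/x) y' + (q(x)/x^2) y = 0:
  p(x) = -2/5,  q(x) = -x^2 + x + 2/5.
Indicial equation: r(r-1) + (-2/5) r + (2/5) = 0 -> roots r_1 = 1, r_2 = 2/5.
Take r = r_1 = 1. Let y(x) = x^r sum_{n>=0} a_n x^n with a_0 = 1.
Substitute y = x^r sum a_n x^n and match x^{r+n}. The recurrence is
  D(n) a_n + 1 a_{n-1} - 1 a_{n-2} = 0,  where D(n) = (r+n)(r+n-1) + (-2/5)(r+n) + (2/5).
  a_n = [-1 a_{n-1} + 1 a_{n-2}] / D(n).
Since the indicial polynomial factors as (r - r_1)(r - r_2), D(n) = (r_1 + n - r_1)(r_1 + n - r_2) = n(n + 3/5).
Evaluating step by step (a_0 = 1):
  n = 1: D(1) = 1(1 + 3/5) = 8/5; numerator = -1(1) = -1; a_1 = (-1)/(8/5) = -5/8
  n = 2: D(2) = 2(2 + 3/5) = 26/5; numerator = -1(-5/8) + 1(1) = 13/8; a_2 = (13/8)/(26/5) = 5/16
  n = 3: D(3) = 3(3 + 3/5) = 54/5; numerator = -1(5/16) + 1(-5/8) = -15/16; a_3 = (-15/16)/(54/5) = -25/288
  n = 4: D(4) = 4(4 + 3/5) = 92/5; numerator = -1(-25/288) + 1(5/16) = 115/288; a_4 = (115/288)/(92/5) = 25/1152

r = 1; a_0 = 1; a_1 = -5/8; a_2 = 5/16; a_3 = -25/288; a_4 = 25/1152


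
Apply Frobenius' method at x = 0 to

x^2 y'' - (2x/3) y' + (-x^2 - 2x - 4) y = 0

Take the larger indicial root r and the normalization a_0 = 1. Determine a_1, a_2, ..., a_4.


Write in Frobenius form y'' + (p(x)/x) y' + (q(x)/x^2) y = 0:
  p(x) = -2/3,  q(x) = -x^2 - 2x - 4.
Indicial equation: r(r-1) + (-2/3) r + (-4) = 0 -> roots r_1 = 3, r_2 = -4/3.
Take r = r_1 = 3. Let y(x) = x^r sum_{n>=0} a_n x^n with a_0 = 1.
Substitute y = x^r sum a_n x^n and match x^{r+n}. The recurrence is
  D(n) a_n - 2 a_{n-1} - 1 a_{n-2} = 0,  where D(n) = (r+n)(r+n-1) + (-2/3)(r+n) + (-4).
  a_n = [2 a_{n-1} + 1 a_{n-2}] / D(n).
Since the indicial polynomial factors as (r - r_1)(r - r_2), D(n) = (r_1 + n - r_1)(r_1 + n - r_2) = n(n + 13/3).
Evaluating step by step (a_0 = 1):
  n = 1: D(1) = 1(1 + 13/3) = 16/3; numerator = 2(1) = 2; a_1 = (2)/(16/3) = 3/8
  n = 2: D(2) = 2(2 + 13/3) = 38/3; numerator = 2(3/8) + 1(1) = 7/4; a_2 = (7/4)/(38/3) = 21/152
  n = 3: D(3) = 3(3 + 13/3) = 22; numerator = 2(21/152) + 1(3/8) = 99/152; a_3 = (99/152)/(22) = 9/304
  n = 4: D(4) = 4(4 + 13/3) = 100/3; numerator = 2(9/304) + 1(21/152) = 15/76; a_4 = (15/76)/(100/3) = 9/1520

r = 3; a_0 = 1; a_1 = 3/8; a_2 = 21/152; a_3 = 9/304; a_4 = 9/1520


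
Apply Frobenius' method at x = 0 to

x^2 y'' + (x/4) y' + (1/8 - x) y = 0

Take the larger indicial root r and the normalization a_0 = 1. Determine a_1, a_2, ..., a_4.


Write in Frobenius form y'' + (p(x)/x) y' + (q(x)/x^2) y = 0:
  p(x) = 1/4,  q(x) = 1/8 - x.
Indicial equation: r(r-1) + (1/4) r + (1/8) = 0 -> roots r_1 = 1/2, r_2 = 1/4.
Take r = r_1 = 1/2. Let y(x) = x^r sum_{n>=0} a_n x^n with a_0 = 1.
Substitute y = x^r sum a_n x^n and match x^{r+n}. The recurrence is
  D(n) a_n - 1 a_{n-1} = 0,  where D(n) = (r+n)(r+n-1) + (1/4)(r+n) + (1/8).
  a_n = 1 / D(n) * a_{n-1}.
Since the indicial polynomial factors as (r - r_1)(r - r_2), D(n) = (r_1 + n - r_1)(r_1 + n - r_2) = n(n + 1/4).
Evaluating step by step (a_0 = 1):
  n = 1: D(1) = 1(1 + 1/4) = 5/4; numerator = 1(1) = 1; a_1 = (1)/(5/4) = 4/5
  n = 2: D(2) = 2(2 + 1/4) = 9/2; numerator = 1(4/5) = 4/5; a_2 = (4/5)/(9/2) = 8/45
  n = 3: D(3) = 3(3 + 1/4) = 39/4; numerator = 1(8/45) = 8/45; a_3 = (8/45)/(39/4) = 32/1755
  n = 4: D(4) = 4(4 + 1/4) = 17; numerator = 1(32/1755) = 32/1755; a_4 = (32/1755)/(17) = 32/29835

r = 1/2; a_0 = 1; a_1 = 4/5; a_2 = 8/45; a_3 = 32/1755; a_4 = 32/29835


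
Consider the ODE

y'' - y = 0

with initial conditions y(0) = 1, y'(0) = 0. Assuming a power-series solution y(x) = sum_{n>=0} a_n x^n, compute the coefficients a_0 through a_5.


Ansatz: y(x) = sum_{n>=0} a_n x^n, so y'(x) = sum_{n>=1} n a_n x^(n-1) and y''(x) = sum_{n>=2} n(n-1) a_n x^(n-2).
Substitute into P(x) y'' + Q(x) y' + R(x) y = 0 with P(x) = 1, Q(x) = 0, R(x) = -1, and match powers of x.
Initial conditions: a_0 = 1, a_1 = 0.
Setting the coefficient of each power of x to zero and solving order by order (substituting the coefficients already found):
  x^0: 2 a_2 - a_0 = 0  ->  2 a_2 = a_0 = 1  ->  a_2 = 1/2
  x^1: 6 a_3 - a_1 = 0  ->  6 a_3 = a_1 = 0  ->  a_3 = 0
  x^2: 12 a_4 - a_2 = 0  ->  12 a_4 = a_2 = 1/2  ->  a_4 = 1/24
  x^3: 20 a_5 - a_3 = 0  ->  20 a_5 = a_3 = 0  ->  a_5 = 0
Truncated series: y(x) = 1 + (1/2) x^2 + (1/24) x^4 + O(x^6).

a_0 = 1; a_1 = 0; a_2 = 1/2; a_3 = 0; a_4 = 1/24; a_5 = 0


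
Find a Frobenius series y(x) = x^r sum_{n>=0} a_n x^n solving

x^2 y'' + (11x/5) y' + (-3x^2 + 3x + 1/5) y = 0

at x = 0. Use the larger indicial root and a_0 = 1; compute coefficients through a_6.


Write in Frobenius form y'' + (p(x)/x) y' + (q(x)/x^2) y = 0:
  p(x) = 11/5,  q(x) = -3x^2 + 3x + 1/5.
Indicial equation: r(r-1) + (11/5) r + (1/5) = 0 -> roots r_1 = -1/5, r_2 = -1.
Take r = r_1 = -1/5. Let y(x) = x^r sum_{n>=0} a_n x^n with a_0 = 1.
Substitute y = x^r sum a_n x^n and match x^{r+n}. The recurrence is
  D(n) a_n + 3 a_{n-1} - 3 a_{n-2} = 0,  where D(n) = (r+n)(r+n-1) + (11/5)(r+n) + (1/5).
  a_n = [-3 a_{n-1} + 3 a_{n-2}] / D(n).
Since the indicial polynomial factors as (r - r_1)(r - r_2), D(n) = (r_1 + n - r_1)(r_1 + n - r_2) = n(n + 4/5).
Evaluating step by step (a_0 = 1):
  n = 1: D(1) = 1(1 + 4/5) = 9/5; numerator = -3(1) = -3; a_1 = (-3)/(9/5) = -5/3
  n = 2: D(2) = 2(2 + 4/5) = 28/5; numerator = -3(-5/3) + 3(1) = 8; a_2 = (8)/(28/5) = 10/7
  n = 3: D(3) = 3(3 + 4/5) = 57/5; numerator = -3(10/7) + 3(-5/3) = -65/7; a_3 = (-65/7)/(57/5) = -325/399
  n = 4: D(4) = 4(4 + 4/5) = 96/5; numerator = -3(-325/399) + 3(10/7) = 895/133; a_4 = (895/133)/(96/5) = 4475/12768
  n = 5: D(5) = 5(5 + 4/5) = 29; numerator = -3(4475/12768) + 3(-325/399) = -2125/608; a_5 = (-2125/608)/(29) = -2125/17632
  n = 6: D(6) = 6(6 + 4/5) = 204/5; numerator = -3(-2125/17632) + 3(4475/12768) = 5450/3857; a_6 = (5450/3857)/(204/5) = 13625/393414

r = -1/5; a_0 = 1; a_1 = -5/3; a_2 = 10/7; a_3 = -325/399; a_4 = 4475/12768; a_5 = -2125/17632; a_6 = 13625/393414


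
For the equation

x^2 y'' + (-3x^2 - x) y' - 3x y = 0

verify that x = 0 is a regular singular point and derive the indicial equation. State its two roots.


Divide by x^2 to reach normal form y'' + P_1(x) y' + P_2(x) y = 0 with P_1(x) = -3 - 1/x and P_2(x) = -3/x.
x = 0 is a singular point because the y'-coefficient -3 - 1/x has a pole at x = 0 and the y-coefficient -3/x has a pole at x = 0.
It is a regular singular point because x P_1(x) = p(x) = -3x - 1 and x^2 P_2(x) = q(x) = -3x are polynomials, hence analytic at x = 0.
p(0) = -1,  q(0) = 0.
Indicial equation: r(r-1) + p(0) r + q(0) = 0, i.e. r^2 + (p(0) - 1) r + q(0) = 0, i.e. r^2 - 2 r = 0.
Discriminant: (-2)^2 - 4(0) = 4, so r = (2 ± 2)/2.
Solving: r_1 = 2, r_2 = 0.

indicial: r^2 - 2 r = 0; roots r_1 = 2, r_2 = 0


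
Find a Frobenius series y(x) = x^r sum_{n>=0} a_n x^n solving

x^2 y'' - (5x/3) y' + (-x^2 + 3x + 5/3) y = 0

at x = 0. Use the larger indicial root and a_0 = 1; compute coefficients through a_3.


Write in Frobenius form y'' + (p(x)/x) y' + (q(x)/x^2) y = 0:
  p(x) = -5/3,  q(x) = -x^2 + 3x + 5/3.
Indicial equation: r(r-1) + (-5/3) r + (5/3) = 0 -> roots r_1 = 5/3, r_2 = 1.
Take r = r_1 = 5/3. Let y(x) = x^r sum_{n>=0} a_n x^n with a_0 = 1.
Substitute y = x^r sum a_n x^n and match x^{r+n}. The recurrence is
  D(n) a_n + 3 a_{n-1} - 1 a_{n-2} = 0,  where D(n) = (r+n)(r+n-1) + (-5/3)(r+n) + (5/3).
  a_n = [-3 a_{n-1} + 1 a_{n-2}] / D(n).
Since the indicial polynomial factors as (r - r_1)(r - r_2), D(n) = (r_1 + n - r_1)(r_1 + n - r_2) = n(n + 2/3).
Evaluating step by step (a_0 = 1):
  n = 1: D(1) = 1(1 + 2/3) = 5/3; numerator = -3(1) = -3; a_1 = (-3)/(5/3) = -9/5
  n = 2: D(2) = 2(2 + 2/3) = 16/3; numerator = -3(-9/5) + 1(1) = 32/5; a_2 = (32/5)/(16/3) = 6/5
  n = 3: D(3) = 3(3 + 2/3) = 11; numerator = -3(6/5) + 1(-9/5) = -27/5; a_3 = (-27/5)/(11) = -27/55

r = 5/3; a_0 = 1; a_1 = -9/5; a_2 = 6/5; a_3 = -27/55


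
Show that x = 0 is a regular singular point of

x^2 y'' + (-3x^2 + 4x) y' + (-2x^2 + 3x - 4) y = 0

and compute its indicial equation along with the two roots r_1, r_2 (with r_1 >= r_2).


Divide by x^2 to reach normal form y'' + P_1(x) y' + P_2(x) y = 0 with P_1(x) = -3 + 4/x and P_2(x) = -2 + 3/x - 4/x^2.
x = 0 is a singular point because the y'-coefficient -3 + 4/x has a pole at x = 0 and the y-coefficient -2 + 3/x - 4/x^2 has a pole at x = 0.
It is a regular singular point because x P_1(x) = p(x) = 4 - 3x and x^2 P_2(x) = q(x) = -2x^2 + 3x - 4 are polynomials, hence analytic at x = 0.
p(0) = 4,  q(0) = -4.
Indicial equation: r(r-1) + p(0) r + q(0) = 0, i.e. r^2 + (p(0) - 1) r + q(0) = 0, i.e. r^2 + 3 r - 4 = 0.
Discriminant: (3)^2 - 4(-4) = 25, so r = (-3 ± 5)/2.
Solving: r_1 = 1, r_2 = -4.

indicial: r^2 + 3 r - 4 = 0; roots r_1 = 1, r_2 = -4


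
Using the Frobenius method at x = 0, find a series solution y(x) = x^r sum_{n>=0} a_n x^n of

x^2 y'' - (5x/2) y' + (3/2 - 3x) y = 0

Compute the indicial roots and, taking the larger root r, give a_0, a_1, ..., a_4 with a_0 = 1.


Write in Frobenius form y'' + (p(x)/x) y' + (q(x)/x^2) y = 0:
  p(x) = -5/2,  q(x) = 3/2 - 3x.
Indicial equation: r(r-1) + (-5/2) r + (3/2) = 0 -> roots r_1 = 3, r_2 = 1/2.
Take r = r_1 = 3. Let y(x) = x^r sum_{n>=0} a_n x^n with a_0 = 1.
Substitute y = x^r sum a_n x^n and match x^{r+n}. The recurrence is
  D(n) a_n - 3 a_{n-1} = 0,  where D(n) = (r+n)(r+n-1) + (-5/2)(r+n) + (3/2).
  a_n = 3 / D(n) * a_{n-1}.
Since the indicial polynomial factors as (r - r_1)(r - r_2), D(n) = (r_1 + n - r_1)(r_1 + n - r_2) = n(n + 5/2).
Evaluating step by step (a_0 = 1):
  n = 1: D(1) = 1(1 + 5/2) = 7/2; numerator = 3(1) = 3; a_1 = (3)/(7/2) = 6/7
  n = 2: D(2) = 2(2 + 5/2) = 9; numerator = 3(6/7) = 18/7; a_2 = (18/7)/(9) = 2/7
  n = 3: D(3) = 3(3 + 5/2) = 33/2; numerator = 3(2/7) = 6/7; a_3 = (6/7)/(33/2) = 4/77
  n = 4: D(4) = 4(4 + 5/2) = 26; numerator = 3(4/77) = 12/77; a_4 = (12/77)/(26) = 6/1001

r = 3; a_0 = 1; a_1 = 6/7; a_2 = 2/7; a_3 = 4/77; a_4 = 6/1001


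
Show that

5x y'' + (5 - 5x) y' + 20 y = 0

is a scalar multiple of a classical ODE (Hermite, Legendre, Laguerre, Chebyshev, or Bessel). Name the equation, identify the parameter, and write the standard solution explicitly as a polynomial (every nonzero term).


All three coefficients share the factor 5; dividing through by 5 gives  x y'' + (1 - x) y' + 4 y = 0.
This matches the Laguerre equation x y'' + (1 - x) y' + n y = 0 with n = 4; the polynomial solution is L_4(x).
With y = sum_k a_k x^k, matching x^k gives (k+1)k a_{k+1} + (k+1) a_{k+1} - k a_k + n a_k = 0, i.e. (k+1)^2 a_{k+1} = (k - n) a_k = (k - 4) a_k. The right side vanishes at k = 4, so the series terminates at degree 4.
Standard normalization L_n(0) = 1 gives a_0 = 1. Work upward with a_{k+1} = (k - 4) a_k / (k+1)^2:
  a_1 = (0 - 4)(1) / 1^2 = -4/1 = -4
  a_2 = (1 - 4)(-4) / 2^2 = 12/4 = 3
  a_3 = (2 - 4)(3) / 3^2 = -6/9 = -2/3
  a_4 = (3 - 4)(-2/3) / 4^2 = (2/3)/16 = 1/24
Hence L_4(x) = x^4/24 - 2 x^3/3 + 3 x^2 - 4 x + 1.

L_4(x); series = x^4/24 - 2 x^3/3 + 3 x^2 - 4 x + 1


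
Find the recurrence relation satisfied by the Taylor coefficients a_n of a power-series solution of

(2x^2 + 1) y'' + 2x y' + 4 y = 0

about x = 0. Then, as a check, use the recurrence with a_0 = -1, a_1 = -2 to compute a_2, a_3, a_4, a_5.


Substitute y = sum_n a_n x^n.
(1 + 2 x^2) y'' contributes (n+2)(n+1) a_{n+2} + 2 n(n-1) a_n at x^n.
2 x y'(x) contributes 2 n a_n at x^n.
4 y(x) contributes 4 a_n at x^n.
Matching x^n: (n+2)(n+1) a_{n+2} + (2 n(n-1) + 2 n + 4) a_n = 0.
Thus a_{n+2} = (-2 n(n-1) - 2 n - 4) / ((n+1)(n+2)) * a_n.

Check with a_0 = -1, a_1 = -2 (apply the recurrence for n = 0, 1, 2, 3): a_0 = -1, a_1 = -2, a_2 = 2, a_3 = 2, a_4 = -2, a_5 = -11/5.

a_(n+2) = (-2 n(n-1) - 2 n - 4) / ((n+1)(n+2)) * a_n; check: a_0 = -1, a_1 = -2, a_2 = 2, a_3 = 2, a_4 = -2, a_5 = -11/5


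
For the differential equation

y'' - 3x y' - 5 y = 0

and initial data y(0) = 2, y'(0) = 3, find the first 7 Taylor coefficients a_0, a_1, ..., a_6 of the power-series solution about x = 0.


Ansatz: y(x) = sum_{n>=0} a_n x^n, so y'(x) = sum_{n>=1} n a_n x^(n-1) and y''(x) = sum_{n>=2} n(n-1) a_n x^(n-2).
Substitute into P(x) y'' + Q(x) y' + R(x) y = 0 with P(x) = 1, Q(x) = -3x, R(x) = -5, and match powers of x.
Initial conditions: a_0 = 2, a_1 = 3.
Setting the coefficient of each power of x to zero and solving order by order (substituting the coefficients already found):
  x^0: 2 a_2 - 5 a_0 = 0  ->  2 a_2 = 5 a_0 = 10  ->  a_2 = 5
  x^1: 6 a_3 - 8 a_1 = 0  ->  6 a_3 = 8 a_1 = 24  ->  a_3 = 4
  x^2: 12 a_4 - 11 a_2 = 0  ->  12 a_4 = 11 a_2 = 55  ->  a_4 = 55/12
  x^3: 20 a_5 - 14 a_3 = 0  ->  20 a_5 = 14 a_3 = 56  ->  a_5 = 14/5
  x^4: 30 a_6 - 17 a_4 = 0  ->  30 a_6 = 17 a_4 = 935/12  ->  a_6 = 187/72
Truncated series: y(x) = 2 + 3 x + 5 x^2 + 4 x^3 + (55/12) x^4 + (14/5) x^5 + (187/72) x^6 + O(x^7).

a_0 = 2; a_1 = 3; a_2 = 5; a_3 = 4; a_4 = 55/12; a_5 = 14/5; a_6 = 187/72


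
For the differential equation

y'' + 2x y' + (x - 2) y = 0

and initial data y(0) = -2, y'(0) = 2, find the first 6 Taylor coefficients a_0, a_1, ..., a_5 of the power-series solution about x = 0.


Ansatz: y(x) = sum_{n>=0} a_n x^n, so y'(x) = sum_{n>=1} n a_n x^(n-1) and y''(x) = sum_{n>=2} n(n-1) a_n x^(n-2).
Substitute into P(x) y'' + Q(x) y' + R(x) y = 0 with P(x) = 1, Q(x) = 2x, R(x) = x - 2, and match powers of x.
Initial conditions: a_0 = -2, a_1 = 2.
Setting the coefficient of each power of x to zero and solving order by order (substituting the coefficients already found):
  x^0: 2 a_2 - 2 a_0 = 0  ->  2 a_2 = 2 a_0 = -4  ->  a_2 = -2
  x^1: 6 a_3 + a_0 = 0  ->  6 a_3 = -a_0 = 2  ->  a_3 = 1/3
  x^2: 12 a_4 + 2 a_2 + a_1 = 0  ->  12 a_4 = -2 a_2 - a_1 = 2  ->  a_4 = 1/6
  x^3: 20 a_5 + 4 a_3 + a_2 = 0  ->  20 a_5 = -4 a_3 - a_2 = 2/3  ->  a_5 = 1/30
Truncated series: y(x) = -2 + 2 x - 2 x^2 + (1/3) x^3 + (1/6) x^4 + (1/30) x^5 + O(x^6).

a_0 = -2; a_1 = 2; a_2 = -2; a_3 = 1/3; a_4 = 1/6; a_5 = 1/30


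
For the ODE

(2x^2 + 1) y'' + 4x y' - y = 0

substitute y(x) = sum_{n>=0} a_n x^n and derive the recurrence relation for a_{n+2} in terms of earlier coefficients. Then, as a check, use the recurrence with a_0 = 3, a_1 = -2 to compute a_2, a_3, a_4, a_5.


Substitute y = sum_n a_n x^n.
(1 + 2 x^2) y'' contributes (n+2)(n+1) a_{n+2} + 2 n(n-1) a_n at x^n.
4 x y'(x) contributes 4 n a_n at x^n.
-y(x) contributes -1 a_n at x^n.
Matching x^n: (n+2)(n+1) a_{n+2} + (2 n(n-1) + 4 n - 1) a_n = 0.
Thus a_{n+2} = (-2 n(n-1) - 4 n + 1) / ((n+1)(n+2)) * a_n.

Check with a_0 = 3, a_1 = -2 (apply the recurrence for n = 0, 1, 2, 3): a_0 = 3, a_1 = -2, a_2 = 3/2, a_3 = 1, a_4 = -11/8, a_5 = -23/20.

a_(n+2) = (-2 n(n-1) - 4 n + 1) / ((n+1)(n+2)) * a_n; check: a_0 = 3, a_1 = -2, a_2 = 3/2, a_3 = 1, a_4 = -11/8, a_5 = -23/20


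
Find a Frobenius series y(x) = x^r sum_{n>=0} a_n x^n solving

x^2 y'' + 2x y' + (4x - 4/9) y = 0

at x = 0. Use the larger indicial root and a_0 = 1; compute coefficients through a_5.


Write in Frobenius form y'' + (p(x)/x) y' + (q(x)/x^2) y = 0:
  p(x) = 2,  q(x) = 4x - 4/9.
Indicial equation: r(r-1) + (2) r + (-4/9) = 0 -> roots r_1 = 1/3, r_2 = -4/3.
Take r = r_1 = 1/3. Let y(x) = x^r sum_{n>=0} a_n x^n with a_0 = 1.
Substitute y = x^r sum a_n x^n and match x^{r+n}. The recurrence is
  D(n) a_n + 4 a_{n-1} = 0,  where D(n) = (r+n)(r+n-1) + (2)(r+n) + (-4/9).
  a_n = -4 / D(n) * a_{n-1}.
Since the indicial polynomial factors as (r - r_1)(r - r_2), D(n) = (r_1 + n - r_1)(r_1 + n - r_2) = n(n + 5/3).
Evaluating step by step (a_0 = 1):
  n = 1: D(1) = 1(1 + 5/3) = 8/3; numerator = -4(1) = -4; a_1 = (-4)/(8/3) = -3/2
  n = 2: D(2) = 2(2 + 5/3) = 22/3; numerator = -4(-3/2) = 6; a_2 = (6)/(22/3) = 9/11
  n = 3: D(3) = 3(3 + 5/3) = 14; numerator = -4(9/11) = -36/11; a_3 = (-36/11)/(14) = -18/77
  n = 4: D(4) = 4(4 + 5/3) = 68/3; numerator = -4(-18/77) = 72/77; a_4 = (72/77)/(68/3) = 54/1309
  n = 5: D(5) = 5(5 + 5/3) = 100/3; numerator = -4(54/1309) = -216/1309; a_5 = (-216/1309)/(100/3) = -162/32725

r = 1/3; a_0 = 1; a_1 = -3/2; a_2 = 9/11; a_3 = -18/77; a_4 = 54/1309; a_5 = -162/32725
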